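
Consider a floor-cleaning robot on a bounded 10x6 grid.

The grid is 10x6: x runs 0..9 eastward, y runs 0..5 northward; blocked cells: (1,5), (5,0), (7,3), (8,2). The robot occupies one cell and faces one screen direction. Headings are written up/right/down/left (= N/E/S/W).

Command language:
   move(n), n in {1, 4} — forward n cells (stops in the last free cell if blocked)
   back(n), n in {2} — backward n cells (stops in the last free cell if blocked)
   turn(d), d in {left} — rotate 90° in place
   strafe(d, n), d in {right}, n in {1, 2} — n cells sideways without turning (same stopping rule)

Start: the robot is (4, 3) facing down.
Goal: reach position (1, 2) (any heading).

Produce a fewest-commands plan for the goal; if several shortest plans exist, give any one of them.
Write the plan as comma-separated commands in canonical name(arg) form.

t0: (4, 3) facing down
step 1 (strafe(right, 2)): (2, 3) facing down
step 2 (strafe(right, 1)): (1, 3) facing down
step 3 (move(1)): (1, 2) facing down
nothing shorter than 3 reaches the goal.

strafe(right, 2), strafe(right, 1), move(1)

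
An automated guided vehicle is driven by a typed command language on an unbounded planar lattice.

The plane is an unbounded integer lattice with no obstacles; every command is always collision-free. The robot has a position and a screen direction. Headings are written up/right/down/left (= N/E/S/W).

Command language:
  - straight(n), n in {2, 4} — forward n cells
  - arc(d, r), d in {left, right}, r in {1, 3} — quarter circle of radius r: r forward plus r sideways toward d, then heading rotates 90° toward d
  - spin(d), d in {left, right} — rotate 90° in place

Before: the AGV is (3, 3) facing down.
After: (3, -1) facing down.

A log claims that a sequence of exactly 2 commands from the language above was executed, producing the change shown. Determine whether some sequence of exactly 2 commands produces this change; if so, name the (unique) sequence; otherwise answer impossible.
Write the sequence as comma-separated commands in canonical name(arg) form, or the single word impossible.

straight(2), straight(2)

key: still facing S at the end — nothing in the sequence rotates
start: (3, 3) facing down
t=1 straight(2) ⇒ (3, 1) facing down
t=2 straight(2) ⇒ (3, -1) facing down
uniquely the one of 64 2-step routes that fits.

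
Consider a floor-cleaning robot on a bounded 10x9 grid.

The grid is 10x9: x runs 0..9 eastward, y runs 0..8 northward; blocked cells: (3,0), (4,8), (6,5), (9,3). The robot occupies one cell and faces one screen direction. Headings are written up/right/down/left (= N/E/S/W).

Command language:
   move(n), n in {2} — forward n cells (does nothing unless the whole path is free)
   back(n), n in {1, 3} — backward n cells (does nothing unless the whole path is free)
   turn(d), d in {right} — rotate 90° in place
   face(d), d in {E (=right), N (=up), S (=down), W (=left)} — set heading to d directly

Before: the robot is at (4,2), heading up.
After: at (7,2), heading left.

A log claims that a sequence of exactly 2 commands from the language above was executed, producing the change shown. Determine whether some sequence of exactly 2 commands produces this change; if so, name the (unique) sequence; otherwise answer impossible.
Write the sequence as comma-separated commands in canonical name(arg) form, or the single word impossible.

face(W), back(3)

key: cell and facing (now W) both changed — the 2 commands mix motion and turning
t0: at (4,2), heading up
[1] after face(W): at (4,2), heading left
[2] after back(3): at (7,2), heading left
uniquely the one of 64 2-step routes that fits.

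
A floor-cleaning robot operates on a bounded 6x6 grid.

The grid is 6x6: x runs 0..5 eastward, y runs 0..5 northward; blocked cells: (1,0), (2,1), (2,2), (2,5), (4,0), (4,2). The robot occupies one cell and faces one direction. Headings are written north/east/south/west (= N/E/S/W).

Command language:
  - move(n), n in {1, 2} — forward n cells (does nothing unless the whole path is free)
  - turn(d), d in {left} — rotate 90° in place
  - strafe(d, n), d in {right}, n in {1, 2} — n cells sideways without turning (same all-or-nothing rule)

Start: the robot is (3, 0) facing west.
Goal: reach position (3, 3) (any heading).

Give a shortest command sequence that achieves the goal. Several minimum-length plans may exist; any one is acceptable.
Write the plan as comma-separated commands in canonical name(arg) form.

initial: (3, 0) facing west
step 1 (strafe(right, 2)): (3, 2) facing west
step 2 (strafe(right, 1)): (3, 3) facing west
nothing shorter than 2 reaches the goal.

strafe(right, 2), strafe(right, 1)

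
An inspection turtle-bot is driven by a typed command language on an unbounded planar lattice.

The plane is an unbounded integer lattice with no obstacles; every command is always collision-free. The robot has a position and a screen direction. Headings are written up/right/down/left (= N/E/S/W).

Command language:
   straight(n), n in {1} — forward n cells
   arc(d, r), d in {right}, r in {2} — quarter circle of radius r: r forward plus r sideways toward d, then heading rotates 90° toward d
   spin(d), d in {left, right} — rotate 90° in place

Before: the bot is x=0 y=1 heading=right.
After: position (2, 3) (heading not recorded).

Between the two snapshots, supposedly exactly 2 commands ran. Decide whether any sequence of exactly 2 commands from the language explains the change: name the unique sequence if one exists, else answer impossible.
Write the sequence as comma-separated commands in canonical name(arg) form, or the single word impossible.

spin(left), arc(right, 2)

key: order matters: swapping spin(left) and arc(right, 2) lands elsewhere
initial: x=0 y=1 heading=right
1. spin(left) → x=0 y=1 heading=up
2. arc(right, 2) → x=2 y=3 heading=right
no rival 2-sequence matches.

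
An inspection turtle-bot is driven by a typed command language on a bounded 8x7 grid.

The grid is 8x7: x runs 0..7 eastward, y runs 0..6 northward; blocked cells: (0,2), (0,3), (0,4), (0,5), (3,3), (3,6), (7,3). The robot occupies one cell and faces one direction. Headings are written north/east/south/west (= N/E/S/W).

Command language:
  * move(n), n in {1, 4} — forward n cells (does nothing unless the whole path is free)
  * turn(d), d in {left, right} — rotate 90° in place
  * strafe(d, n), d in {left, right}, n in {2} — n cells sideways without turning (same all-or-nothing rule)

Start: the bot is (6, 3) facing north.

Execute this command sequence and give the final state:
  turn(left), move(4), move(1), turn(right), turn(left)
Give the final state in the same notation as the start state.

t0: (6, 3) facing north
step 1 (turn(left)): (6, 3) facing west
step 2 (move(4)): (6, 3) facing west
step 3 (move(1)): (5, 3) facing west
step 4 (turn(right)): (5, 3) facing north
step 5 (turn(left)): (5, 3) facing west

(5, 3) facing west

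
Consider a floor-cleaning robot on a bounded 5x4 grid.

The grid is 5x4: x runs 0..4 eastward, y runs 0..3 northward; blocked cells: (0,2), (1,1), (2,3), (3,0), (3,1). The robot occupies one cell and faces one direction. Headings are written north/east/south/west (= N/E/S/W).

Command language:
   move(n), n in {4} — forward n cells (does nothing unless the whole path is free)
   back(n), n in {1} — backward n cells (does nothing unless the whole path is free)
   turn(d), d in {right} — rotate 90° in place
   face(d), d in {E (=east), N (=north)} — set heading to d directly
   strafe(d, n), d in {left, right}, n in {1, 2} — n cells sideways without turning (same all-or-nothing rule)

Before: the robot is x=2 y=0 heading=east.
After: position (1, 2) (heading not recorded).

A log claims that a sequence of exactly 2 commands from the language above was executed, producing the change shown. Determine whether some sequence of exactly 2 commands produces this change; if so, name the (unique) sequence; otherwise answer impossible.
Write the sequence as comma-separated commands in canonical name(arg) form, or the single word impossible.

strafe(left, 2), back(1)

key: running back(1) before strafe(left, 2) would end elsewhere — order is forced
initial: x=2 y=0 heading=east
[1] after strafe(left, 2): x=2 y=2 heading=east
[2] after back(1): x=1 y=2 heading=east
all 81 alternatives checked — unique.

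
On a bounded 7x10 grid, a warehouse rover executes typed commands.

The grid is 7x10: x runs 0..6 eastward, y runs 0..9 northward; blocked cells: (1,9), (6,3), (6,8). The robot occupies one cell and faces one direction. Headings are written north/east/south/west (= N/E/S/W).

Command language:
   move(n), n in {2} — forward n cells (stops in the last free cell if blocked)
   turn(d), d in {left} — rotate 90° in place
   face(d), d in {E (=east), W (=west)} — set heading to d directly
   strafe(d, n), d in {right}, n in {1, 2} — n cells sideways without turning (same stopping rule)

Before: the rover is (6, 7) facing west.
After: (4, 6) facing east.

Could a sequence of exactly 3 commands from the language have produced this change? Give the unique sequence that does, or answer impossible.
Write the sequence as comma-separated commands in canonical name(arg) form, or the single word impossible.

key: running strafe(right, 1) before move(2) would end elsewhere — order is forced
begin: (6, 7) facing west
[1] after move(2): (4, 7) facing west
[2] after face(E): (4, 7) facing east
[3] after strafe(right, 1): (4, 6) facing east
no other 3-command option fits: unique.

move(2), face(E), strafe(right, 1)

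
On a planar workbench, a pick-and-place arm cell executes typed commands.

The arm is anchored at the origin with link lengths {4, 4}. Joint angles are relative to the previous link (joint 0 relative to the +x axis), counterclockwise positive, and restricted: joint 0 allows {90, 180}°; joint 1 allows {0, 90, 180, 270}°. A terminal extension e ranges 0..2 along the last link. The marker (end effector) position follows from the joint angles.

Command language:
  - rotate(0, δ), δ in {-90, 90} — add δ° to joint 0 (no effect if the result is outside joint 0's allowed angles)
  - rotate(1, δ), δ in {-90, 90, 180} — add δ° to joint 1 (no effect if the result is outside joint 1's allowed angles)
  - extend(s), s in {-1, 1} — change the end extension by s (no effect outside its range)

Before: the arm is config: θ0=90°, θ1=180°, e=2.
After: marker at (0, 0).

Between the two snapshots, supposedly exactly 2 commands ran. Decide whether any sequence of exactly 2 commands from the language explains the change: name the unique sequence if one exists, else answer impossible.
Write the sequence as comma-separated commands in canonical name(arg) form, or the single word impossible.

start: config: θ0=90°, θ1=180°, e=2
step 1 (extend(-1)): config: θ0=90°, θ1=180°, e=1
step 2 (extend(-1)): config: θ0=90°, θ1=180°, e=0
uniquely the one of 49 2-step routes that fits.

extend(-1), extend(-1)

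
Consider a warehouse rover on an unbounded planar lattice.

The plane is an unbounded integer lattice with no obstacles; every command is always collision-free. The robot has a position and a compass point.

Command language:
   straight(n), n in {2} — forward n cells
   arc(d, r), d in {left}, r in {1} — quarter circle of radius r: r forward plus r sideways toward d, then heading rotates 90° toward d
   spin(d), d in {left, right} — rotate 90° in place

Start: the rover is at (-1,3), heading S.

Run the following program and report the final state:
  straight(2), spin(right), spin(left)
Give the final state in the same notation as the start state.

at (-1,1), heading S

begin: at (-1,3), heading S
t=1 straight(2) ⇒ at (-1,1), heading S
t=2 spin(right) ⇒ at (-1,1), heading W
t=3 spin(left) ⇒ at (-1,1), heading S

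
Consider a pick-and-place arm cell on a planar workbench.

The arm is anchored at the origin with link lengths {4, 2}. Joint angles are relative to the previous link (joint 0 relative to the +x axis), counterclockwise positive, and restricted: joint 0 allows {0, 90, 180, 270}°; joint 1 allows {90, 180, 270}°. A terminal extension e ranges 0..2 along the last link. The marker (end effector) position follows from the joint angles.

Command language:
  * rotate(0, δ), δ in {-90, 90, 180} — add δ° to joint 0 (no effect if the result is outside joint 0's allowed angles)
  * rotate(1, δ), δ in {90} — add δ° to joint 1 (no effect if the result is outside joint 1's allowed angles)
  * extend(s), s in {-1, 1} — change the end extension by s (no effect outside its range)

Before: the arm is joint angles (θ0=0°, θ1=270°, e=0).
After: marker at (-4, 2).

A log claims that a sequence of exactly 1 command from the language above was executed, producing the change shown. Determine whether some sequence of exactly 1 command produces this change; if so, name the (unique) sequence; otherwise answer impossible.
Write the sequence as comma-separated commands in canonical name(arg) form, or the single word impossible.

rotate(0, 180)

start: joint angles (θ0=0°, θ1=270°, e=0)
[1] after rotate(0, 180): joint angles (θ0=180°, θ1=270°, e=0)
no rival 1-sequence matches.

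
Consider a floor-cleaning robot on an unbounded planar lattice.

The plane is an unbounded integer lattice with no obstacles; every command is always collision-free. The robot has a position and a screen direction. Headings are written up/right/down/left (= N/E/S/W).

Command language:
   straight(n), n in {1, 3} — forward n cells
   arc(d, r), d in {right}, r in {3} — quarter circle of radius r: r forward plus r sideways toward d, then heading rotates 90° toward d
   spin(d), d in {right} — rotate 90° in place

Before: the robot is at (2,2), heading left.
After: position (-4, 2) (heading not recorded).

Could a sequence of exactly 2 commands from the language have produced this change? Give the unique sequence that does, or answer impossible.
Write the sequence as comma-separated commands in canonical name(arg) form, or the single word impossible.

straight(3), straight(3)

begin: at (2,2), heading left
[1] after straight(3): at (-1,2), heading left
[2] after straight(3): at (-4,2), heading left
no other 2-command option fits: unique.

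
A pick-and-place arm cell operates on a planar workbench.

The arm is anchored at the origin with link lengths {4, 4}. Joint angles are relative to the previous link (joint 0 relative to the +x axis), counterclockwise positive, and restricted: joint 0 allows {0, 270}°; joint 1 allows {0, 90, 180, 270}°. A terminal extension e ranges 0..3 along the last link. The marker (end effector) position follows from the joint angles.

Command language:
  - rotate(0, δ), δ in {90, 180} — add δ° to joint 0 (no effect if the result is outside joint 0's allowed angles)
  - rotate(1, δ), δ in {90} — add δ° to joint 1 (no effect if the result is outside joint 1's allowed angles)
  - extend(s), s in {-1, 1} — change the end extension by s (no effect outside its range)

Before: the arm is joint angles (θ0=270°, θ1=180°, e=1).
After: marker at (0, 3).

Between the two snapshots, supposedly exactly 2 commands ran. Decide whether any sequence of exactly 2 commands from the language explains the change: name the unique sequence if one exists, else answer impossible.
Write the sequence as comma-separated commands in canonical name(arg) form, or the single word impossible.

begin: joint angles (θ0=270°, θ1=180°, e=1)
[1] after extend(1): joint angles (θ0=270°, θ1=180°, e=2)
[2] after extend(1): joint angles (θ0=270°, θ1=180°, e=3)
no rival 2-sequence matches.

extend(1), extend(1)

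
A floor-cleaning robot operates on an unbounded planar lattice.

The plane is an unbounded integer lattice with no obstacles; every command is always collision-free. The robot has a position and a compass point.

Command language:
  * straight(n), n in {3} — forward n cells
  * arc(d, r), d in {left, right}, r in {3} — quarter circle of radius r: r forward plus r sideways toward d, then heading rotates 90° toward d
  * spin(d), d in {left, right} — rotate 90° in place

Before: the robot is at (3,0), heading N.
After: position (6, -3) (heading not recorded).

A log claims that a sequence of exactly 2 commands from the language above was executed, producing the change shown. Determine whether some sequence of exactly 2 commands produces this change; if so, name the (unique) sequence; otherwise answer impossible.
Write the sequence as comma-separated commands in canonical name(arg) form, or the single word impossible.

key: running arc(right, 3) before spin(right) would end elsewhere — order is forced
start: at (3,0), heading N
step 1 (spin(right)): at (3,0), heading E
step 2 (arc(right, 3)): at (6,-3), heading S
uniquely the one of 25 2-step routes that fits.

spin(right), arc(right, 3)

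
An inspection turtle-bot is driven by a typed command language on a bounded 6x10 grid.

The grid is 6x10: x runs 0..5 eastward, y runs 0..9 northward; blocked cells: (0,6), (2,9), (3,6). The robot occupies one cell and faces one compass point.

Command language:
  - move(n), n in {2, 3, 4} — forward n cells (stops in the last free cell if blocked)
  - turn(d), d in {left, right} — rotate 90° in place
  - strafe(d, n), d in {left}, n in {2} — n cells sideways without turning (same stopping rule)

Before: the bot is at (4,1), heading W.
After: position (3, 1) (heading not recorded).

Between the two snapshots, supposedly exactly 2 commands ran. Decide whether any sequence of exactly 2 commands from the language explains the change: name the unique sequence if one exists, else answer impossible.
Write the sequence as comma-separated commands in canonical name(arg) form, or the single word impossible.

every 2-command combo misses the target.

impossible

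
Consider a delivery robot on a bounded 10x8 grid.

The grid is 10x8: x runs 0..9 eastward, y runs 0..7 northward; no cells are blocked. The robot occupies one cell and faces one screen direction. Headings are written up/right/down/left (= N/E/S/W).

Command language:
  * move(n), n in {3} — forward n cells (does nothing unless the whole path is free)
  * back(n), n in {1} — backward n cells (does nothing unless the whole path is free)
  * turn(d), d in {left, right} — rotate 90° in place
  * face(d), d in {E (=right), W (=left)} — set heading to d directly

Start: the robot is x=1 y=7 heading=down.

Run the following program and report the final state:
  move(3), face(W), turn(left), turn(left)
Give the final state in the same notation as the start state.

x=1 y=4 heading=right

t0: x=1 y=7 heading=down
1. move(3) → x=1 y=4 heading=down
2. face(W) → x=1 y=4 heading=left
3. turn(left) → x=1 y=4 heading=down
4. turn(left) → x=1 y=4 heading=right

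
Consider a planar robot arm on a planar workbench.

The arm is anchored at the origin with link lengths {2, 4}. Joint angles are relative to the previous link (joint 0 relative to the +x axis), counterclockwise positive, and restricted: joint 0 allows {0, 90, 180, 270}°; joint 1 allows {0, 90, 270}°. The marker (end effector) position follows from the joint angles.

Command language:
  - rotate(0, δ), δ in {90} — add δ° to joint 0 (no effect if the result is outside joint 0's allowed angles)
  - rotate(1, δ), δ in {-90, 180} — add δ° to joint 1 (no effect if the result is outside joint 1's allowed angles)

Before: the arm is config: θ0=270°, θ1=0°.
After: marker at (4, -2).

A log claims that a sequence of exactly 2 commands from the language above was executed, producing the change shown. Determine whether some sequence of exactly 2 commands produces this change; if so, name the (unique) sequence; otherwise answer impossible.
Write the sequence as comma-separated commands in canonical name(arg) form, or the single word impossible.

key: running rotate(1, 180) before rotate(1, -90) would end elsewhere — order is forced
t0: config: θ0=270°, θ1=0°
step 1 (rotate(1, -90)): config: θ0=270°, θ1=270°
step 2 (rotate(1, 180)): config: θ0=270°, θ1=90°
uniquely the one of 9 2-step routes that fits.

rotate(1, -90), rotate(1, 180)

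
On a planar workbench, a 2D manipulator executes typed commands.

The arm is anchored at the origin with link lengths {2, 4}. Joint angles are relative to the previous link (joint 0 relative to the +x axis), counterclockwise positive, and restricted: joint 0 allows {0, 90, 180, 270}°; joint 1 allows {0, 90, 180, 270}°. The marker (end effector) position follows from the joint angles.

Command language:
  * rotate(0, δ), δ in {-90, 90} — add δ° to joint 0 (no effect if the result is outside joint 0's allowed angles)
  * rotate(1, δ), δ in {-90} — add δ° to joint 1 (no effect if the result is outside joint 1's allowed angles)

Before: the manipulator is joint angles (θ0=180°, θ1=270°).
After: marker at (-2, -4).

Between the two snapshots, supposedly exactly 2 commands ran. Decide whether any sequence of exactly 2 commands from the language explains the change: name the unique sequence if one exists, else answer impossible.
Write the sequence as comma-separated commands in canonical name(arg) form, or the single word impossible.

rotate(1, -90), rotate(1, -90)

from: joint angles (θ0=180°, θ1=270°)
[1] after rotate(1, -90): joint angles (θ0=180°, θ1=180°)
[2] after rotate(1, -90): joint angles (θ0=180°, θ1=90°)
no other 2-command option fits: unique.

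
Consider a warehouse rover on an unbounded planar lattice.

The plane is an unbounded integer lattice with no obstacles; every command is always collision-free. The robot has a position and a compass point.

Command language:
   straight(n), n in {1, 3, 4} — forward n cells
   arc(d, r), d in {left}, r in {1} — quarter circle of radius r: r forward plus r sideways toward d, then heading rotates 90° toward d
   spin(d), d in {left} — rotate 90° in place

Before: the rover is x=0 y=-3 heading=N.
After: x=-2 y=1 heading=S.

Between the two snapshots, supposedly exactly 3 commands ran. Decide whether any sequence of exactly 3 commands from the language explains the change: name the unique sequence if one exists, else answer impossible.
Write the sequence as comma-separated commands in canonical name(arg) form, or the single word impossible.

straight(4), arc(left, 1), arc(left, 1)

key: cell and facing (now S) both changed — the 3 commands mix motion and turning
from: x=0 y=-3 heading=N
step 1 (straight(4)): x=0 y=1 heading=N
step 2 (arc(left, 1)): x=-1 y=2 heading=W
step 3 (arc(left, 1)): x=-2 y=1 heading=S
no rival 3-sequence matches.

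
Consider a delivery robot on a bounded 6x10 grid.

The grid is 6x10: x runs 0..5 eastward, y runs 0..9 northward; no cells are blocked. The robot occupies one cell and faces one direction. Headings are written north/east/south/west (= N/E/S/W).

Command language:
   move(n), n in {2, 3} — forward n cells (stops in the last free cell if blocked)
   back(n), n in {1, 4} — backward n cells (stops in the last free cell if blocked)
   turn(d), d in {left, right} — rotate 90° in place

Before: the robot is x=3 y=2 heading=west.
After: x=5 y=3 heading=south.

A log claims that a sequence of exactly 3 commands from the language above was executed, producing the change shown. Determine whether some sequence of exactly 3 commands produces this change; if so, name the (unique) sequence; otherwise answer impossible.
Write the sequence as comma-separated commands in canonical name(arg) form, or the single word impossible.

back(4), turn(left), back(1)

key: position moved to (5,3) AND the heading swung to S — translation plus rotation needed
from: x=3 y=2 heading=west
step 1 (back(4)): x=5 y=2 heading=west
step 2 (turn(left)): x=5 y=2 heading=south
step 3 (back(1)): x=5 y=3 heading=south
all 216 alternatives checked — unique.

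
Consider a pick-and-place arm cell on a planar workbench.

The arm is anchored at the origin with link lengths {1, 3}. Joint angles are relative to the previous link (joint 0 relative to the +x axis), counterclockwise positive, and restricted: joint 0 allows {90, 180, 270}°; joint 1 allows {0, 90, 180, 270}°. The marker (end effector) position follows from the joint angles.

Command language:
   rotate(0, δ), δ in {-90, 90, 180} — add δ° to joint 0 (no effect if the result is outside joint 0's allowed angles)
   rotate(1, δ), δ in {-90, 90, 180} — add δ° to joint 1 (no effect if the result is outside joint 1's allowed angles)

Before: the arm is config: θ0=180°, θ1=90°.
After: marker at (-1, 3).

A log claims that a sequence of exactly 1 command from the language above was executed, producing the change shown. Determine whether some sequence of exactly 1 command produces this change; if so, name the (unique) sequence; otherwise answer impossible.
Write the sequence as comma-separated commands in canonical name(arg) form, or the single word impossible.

rotate(1, 180)

start: config: θ0=180°, θ1=90°
[1] after rotate(1, 180): config: θ0=180°, θ1=270°
no other 1-command option fits: unique.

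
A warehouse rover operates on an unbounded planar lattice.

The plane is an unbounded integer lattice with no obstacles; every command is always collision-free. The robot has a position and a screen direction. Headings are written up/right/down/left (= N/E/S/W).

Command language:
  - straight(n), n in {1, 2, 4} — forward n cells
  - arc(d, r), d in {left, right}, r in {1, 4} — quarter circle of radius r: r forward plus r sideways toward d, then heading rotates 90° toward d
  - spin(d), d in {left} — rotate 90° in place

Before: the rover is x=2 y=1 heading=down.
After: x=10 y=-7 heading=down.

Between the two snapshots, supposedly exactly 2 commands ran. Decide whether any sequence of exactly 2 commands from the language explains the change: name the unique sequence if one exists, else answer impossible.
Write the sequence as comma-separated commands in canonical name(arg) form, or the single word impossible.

arc(left, 4), arc(right, 4)

key: heading stays S — rotations cancel among the 2 commands
t0: x=2 y=1 heading=down
step 1 (arc(left, 4)): x=6 y=-3 heading=right
step 2 (arc(right, 4)): x=10 y=-7 heading=down
no rival 2-sequence matches.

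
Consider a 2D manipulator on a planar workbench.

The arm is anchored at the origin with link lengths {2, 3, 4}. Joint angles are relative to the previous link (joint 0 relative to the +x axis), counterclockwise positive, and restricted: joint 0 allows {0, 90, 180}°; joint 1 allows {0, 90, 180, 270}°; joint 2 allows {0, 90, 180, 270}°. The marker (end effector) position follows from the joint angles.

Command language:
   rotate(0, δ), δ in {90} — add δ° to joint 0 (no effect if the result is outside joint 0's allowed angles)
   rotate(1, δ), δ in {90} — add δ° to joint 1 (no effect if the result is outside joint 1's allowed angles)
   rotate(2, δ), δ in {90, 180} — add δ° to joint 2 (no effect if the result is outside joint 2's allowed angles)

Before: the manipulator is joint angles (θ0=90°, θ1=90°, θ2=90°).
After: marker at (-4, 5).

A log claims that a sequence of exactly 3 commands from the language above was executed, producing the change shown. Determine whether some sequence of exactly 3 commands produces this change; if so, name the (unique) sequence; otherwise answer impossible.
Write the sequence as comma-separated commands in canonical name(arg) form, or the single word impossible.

from: joint angles (θ0=90°, θ1=90°, θ2=90°)
[1] after rotate(1, 90): joint angles (θ0=90°, θ1=180°, θ2=90°)
[2] after rotate(1, 90): joint angles (θ0=90°, θ1=270°, θ2=90°)
[3] after rotate(1, 90): joint angles (θ0=90°, θ1=0°, θ2=90°)
no other 3-command option fits: unique.

rotate(1, 90), rotate(1, 90), rotate(1, 90)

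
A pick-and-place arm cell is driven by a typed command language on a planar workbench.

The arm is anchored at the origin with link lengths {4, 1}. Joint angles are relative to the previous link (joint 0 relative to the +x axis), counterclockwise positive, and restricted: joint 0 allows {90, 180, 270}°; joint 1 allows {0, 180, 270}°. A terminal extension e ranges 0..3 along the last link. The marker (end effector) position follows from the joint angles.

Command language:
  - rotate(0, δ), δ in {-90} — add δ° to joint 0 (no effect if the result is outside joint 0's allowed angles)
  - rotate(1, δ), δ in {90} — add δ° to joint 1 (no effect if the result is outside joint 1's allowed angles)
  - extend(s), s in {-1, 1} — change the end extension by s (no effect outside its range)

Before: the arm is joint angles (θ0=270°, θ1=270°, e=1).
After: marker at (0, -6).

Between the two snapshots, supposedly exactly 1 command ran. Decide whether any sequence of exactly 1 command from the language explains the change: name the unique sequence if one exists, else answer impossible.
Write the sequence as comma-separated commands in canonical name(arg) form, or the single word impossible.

rotate(1, 90)

initial: joint angles (θ0=270°, θ1=270°, e=1)
[1] after rotate(1, 90): joint angles (θ0=270°, θ1=0°, e=1)
no rival 1-sequence matches.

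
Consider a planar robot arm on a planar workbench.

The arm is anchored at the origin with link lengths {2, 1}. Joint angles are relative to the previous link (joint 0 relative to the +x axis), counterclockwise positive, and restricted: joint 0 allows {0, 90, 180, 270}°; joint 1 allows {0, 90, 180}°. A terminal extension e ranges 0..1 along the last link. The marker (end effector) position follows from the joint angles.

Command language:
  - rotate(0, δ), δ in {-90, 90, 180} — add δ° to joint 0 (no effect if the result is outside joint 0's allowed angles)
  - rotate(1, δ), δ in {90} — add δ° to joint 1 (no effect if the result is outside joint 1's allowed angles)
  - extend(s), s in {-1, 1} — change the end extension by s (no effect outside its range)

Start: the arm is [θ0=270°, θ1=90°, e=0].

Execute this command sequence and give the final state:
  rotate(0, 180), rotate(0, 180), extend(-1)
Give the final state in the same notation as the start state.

[θ0=270°, θ1=90°, e=0]

initial: [θ0=270°, θ1=90°, e=0]
step 1 (rotate(0, 180)): [θ0=90°, θ1=90°, e=0]
step 2 (rotate(0, 180)): [θ0=270°, θ1=90°, e=0]
step 3 (extend(-1)): [θ0=270°, θ1=90°, e=0]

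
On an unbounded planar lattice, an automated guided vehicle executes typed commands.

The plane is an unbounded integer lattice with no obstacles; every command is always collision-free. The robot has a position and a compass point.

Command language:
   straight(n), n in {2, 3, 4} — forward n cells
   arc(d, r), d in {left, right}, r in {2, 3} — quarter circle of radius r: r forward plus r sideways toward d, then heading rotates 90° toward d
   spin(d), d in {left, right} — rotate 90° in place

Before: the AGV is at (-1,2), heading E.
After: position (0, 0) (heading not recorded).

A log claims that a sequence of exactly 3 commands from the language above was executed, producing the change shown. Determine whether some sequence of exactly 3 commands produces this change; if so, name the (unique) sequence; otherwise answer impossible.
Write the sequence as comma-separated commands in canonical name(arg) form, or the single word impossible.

straight(3), spin(right), arc(right, 2)

key: order matters: swapping straight(3) and arc(right, 2) lands elsewhere
from: at (-1,2), heading E
step 1 (straight(3)): at (2,2), heading E
step 2 (spin(right)): at (2,2), heading S
step 3 (arc(right, 2)): at (0,0), heading W
no other 3-command option fits: unique.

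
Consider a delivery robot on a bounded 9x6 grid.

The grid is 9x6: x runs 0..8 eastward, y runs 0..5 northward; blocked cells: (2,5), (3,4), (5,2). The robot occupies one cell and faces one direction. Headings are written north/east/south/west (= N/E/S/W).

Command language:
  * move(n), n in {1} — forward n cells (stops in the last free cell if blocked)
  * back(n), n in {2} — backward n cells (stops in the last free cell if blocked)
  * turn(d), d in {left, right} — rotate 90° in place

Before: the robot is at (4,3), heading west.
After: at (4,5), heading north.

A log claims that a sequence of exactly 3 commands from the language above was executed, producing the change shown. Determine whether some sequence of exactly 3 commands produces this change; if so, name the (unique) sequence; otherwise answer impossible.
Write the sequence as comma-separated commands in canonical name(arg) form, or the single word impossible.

key: order matters: swapping turn(right) and move(1) lands elsewhere
initial: at (4,3), heading west
1. turn(right) → at (4,3), heading north
2. move(1) → at (4,4), heading north
3. move(1) → at (4,5), heading north
uniquely the one of 64 3-step routes that fits.

turn(right), move(1), move(1)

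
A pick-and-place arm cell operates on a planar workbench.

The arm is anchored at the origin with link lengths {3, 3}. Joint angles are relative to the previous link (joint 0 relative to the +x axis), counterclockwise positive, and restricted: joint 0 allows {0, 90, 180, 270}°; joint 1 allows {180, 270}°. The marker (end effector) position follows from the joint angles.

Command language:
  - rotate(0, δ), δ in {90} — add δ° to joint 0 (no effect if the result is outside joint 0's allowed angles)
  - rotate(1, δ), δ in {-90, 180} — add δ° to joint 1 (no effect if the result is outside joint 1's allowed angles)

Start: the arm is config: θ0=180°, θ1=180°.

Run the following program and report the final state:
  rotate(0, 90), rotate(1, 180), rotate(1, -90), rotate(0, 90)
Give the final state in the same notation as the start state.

config: θ0=0°, θ1=180°

from: config: θ0=180°, θ1=180°
1. rotate(0, 90) → config: θ0=270°, θ1=180°
2. rotate(1, 180) → config: θ0=270°, θ1=180°
3. rotate(1, -90) → config: θ0=270°, θ1=180°
4. rotate(0, 90) → config: θ0=0°, θ1=180°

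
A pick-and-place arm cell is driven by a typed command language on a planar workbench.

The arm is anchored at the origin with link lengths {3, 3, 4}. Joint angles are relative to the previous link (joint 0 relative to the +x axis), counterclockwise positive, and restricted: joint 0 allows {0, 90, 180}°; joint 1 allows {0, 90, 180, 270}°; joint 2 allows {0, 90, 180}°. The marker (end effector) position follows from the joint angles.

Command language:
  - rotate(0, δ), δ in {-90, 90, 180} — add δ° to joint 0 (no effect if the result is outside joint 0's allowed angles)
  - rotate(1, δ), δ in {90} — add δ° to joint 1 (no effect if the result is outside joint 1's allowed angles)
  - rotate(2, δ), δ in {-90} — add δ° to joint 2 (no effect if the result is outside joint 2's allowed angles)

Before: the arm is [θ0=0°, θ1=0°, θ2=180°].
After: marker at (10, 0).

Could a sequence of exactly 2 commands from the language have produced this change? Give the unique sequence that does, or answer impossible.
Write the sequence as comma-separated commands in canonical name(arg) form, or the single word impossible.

rotate(2, -90), rotate(2, -90)

from: [θ0=0°, θ1=0°, θ2=180°]
1. rotate(2, -90) → [θ0=0°, θ1=0°, θ2=90°]
2. rotate(2, -90) → [θ0=0°, θ1=0°, θ2=0°]
no other 2-command option fits: unique.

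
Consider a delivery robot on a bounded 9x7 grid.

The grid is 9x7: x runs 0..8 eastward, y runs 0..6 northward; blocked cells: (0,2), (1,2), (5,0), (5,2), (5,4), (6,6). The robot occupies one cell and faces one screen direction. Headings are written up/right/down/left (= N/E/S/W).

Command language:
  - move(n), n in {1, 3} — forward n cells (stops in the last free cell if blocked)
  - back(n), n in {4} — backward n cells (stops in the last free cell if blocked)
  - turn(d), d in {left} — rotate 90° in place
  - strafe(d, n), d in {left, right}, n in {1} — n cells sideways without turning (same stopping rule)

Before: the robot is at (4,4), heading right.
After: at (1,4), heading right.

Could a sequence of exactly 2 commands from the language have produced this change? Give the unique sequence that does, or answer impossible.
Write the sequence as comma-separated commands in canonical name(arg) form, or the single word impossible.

back(4), move(1)

key: running move(1) before back(4) would end elsewhere — order is forced
from: at (4,4), heading right
[1] after back(4): at (0,4), heading right
[2] after move(1): at (1,4), heading right
no rival 2-sequence matches.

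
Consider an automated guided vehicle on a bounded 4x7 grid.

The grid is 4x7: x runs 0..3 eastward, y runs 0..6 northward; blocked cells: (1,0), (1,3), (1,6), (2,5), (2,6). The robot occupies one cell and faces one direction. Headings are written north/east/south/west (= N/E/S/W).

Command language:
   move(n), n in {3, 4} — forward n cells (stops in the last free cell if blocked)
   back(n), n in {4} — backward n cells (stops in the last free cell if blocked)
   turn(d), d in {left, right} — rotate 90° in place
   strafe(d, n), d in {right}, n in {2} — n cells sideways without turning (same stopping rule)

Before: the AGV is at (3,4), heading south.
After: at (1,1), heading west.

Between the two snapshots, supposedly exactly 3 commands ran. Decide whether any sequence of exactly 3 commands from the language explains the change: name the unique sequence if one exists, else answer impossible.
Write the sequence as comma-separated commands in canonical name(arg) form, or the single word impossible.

key: cell and facing (now W) both changed — the 3 commands mix motion and turning
initial: at (3,4), heading south
[1] after move(3): at (3,1), heading south
[2] after strafe(right, 2): at (1,1), heading south
[3] after turn(right): at (1,1), heading west
uniquely the one of 216 3-step routes that fits.

move(3), strafe(right, 2), turn(right)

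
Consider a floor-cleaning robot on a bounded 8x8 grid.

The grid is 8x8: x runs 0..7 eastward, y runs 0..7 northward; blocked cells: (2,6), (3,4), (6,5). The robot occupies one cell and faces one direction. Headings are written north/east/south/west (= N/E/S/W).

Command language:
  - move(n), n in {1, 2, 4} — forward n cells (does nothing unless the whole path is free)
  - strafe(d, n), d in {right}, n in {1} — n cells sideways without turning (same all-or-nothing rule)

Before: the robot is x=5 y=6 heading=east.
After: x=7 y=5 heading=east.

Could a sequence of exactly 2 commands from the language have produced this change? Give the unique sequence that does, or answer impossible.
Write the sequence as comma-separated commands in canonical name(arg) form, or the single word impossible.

move(2), strafe(right, 1)

key: heading stays E — no command in the sequence turns
start: x=5 y=6 heading=east
1. move(2) → x=7 y=6 heading=east
2. strafe(right, 1) → x=7 y=5 heading=east
all 16 alternatives checked — unique.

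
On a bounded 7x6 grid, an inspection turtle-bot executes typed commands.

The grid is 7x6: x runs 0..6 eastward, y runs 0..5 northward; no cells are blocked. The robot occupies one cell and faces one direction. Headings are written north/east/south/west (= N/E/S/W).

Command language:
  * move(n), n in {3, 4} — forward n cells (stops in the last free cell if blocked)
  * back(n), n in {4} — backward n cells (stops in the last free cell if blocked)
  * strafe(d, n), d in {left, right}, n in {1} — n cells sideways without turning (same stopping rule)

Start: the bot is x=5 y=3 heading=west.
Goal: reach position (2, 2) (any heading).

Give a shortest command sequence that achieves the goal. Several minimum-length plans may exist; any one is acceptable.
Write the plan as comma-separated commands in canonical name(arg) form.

initial: x=5 y=3 heading=west
t=1 move(3) ⇒ x=2 y=3 heading=west
t=2 strafe(left, 1) ⇒ x=2 y=2 heading=west
shorter routes all fall short; 2 is best.

move(3), strafe(left, 1)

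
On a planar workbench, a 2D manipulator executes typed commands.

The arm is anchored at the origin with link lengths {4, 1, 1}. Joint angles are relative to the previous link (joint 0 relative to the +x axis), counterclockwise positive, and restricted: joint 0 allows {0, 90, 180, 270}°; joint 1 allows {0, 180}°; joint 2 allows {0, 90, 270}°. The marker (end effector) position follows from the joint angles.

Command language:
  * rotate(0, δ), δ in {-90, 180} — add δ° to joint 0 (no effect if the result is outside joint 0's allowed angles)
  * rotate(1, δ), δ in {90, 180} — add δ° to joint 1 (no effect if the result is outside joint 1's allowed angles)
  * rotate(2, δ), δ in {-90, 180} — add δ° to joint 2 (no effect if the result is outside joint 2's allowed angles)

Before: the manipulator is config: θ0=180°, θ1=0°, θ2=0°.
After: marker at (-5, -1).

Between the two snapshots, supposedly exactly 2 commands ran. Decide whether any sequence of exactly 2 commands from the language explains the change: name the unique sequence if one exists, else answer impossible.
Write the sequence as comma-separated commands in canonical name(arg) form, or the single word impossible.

key: order matters: swapping rotate(2, -90) and rotate(2, 180) lands elsewhere
begin: config: θ0=180°, θ1=0°, θ2=0°
step 1 (rotate(2, -90)): config: θ0=180°, θ1=0°, θ2=270°
step 2 (rotate(2, 180)): config: θ0=180°, θ1=0°, θ2=90°
uniquely the one of 36 2-step routes that fits.

rotate(2, -90), rotate(2, 180)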